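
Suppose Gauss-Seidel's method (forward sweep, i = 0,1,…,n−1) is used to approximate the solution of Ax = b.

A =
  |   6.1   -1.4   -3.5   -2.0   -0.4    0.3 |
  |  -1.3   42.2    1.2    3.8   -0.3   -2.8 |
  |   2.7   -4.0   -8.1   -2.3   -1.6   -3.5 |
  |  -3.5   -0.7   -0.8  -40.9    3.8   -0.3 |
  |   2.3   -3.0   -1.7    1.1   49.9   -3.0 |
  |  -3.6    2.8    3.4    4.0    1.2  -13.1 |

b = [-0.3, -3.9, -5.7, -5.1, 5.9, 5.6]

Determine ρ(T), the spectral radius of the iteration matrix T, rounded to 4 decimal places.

0.3383

Write A = D+L+U with D = diag(6.1, 42.2, -8.1, -40.9, 49.9, -13.1).
T_GS = -(D+L)⁻¹U: row 0 first, T[0,4] = -(-0.4)/(6.1) = +0.0656; later rows by forward substitution.
  T[0,:] = [+0.0000, +0.2295, +0.5738, +0.3279, +0.0656, -0.0492]
  T[1,:] = [+0.0000, +0.0071, -0.0108, -0.0799, +0.0091, +0.0648]
  T[2,:] = [+0.0000, +0.0730, +0.1966, -0.1352, -0.1802, -0.4805]
  T[3,:] = [+0.0000, -0.0212, -0.0528, -0.0240, +0.0907, +0.0052]
  T[4,:] = [+0.0000, -0.0072, -0.0192, -0.0240, -0.0106, +0.0498]
  T[5,:] = [+0.0000, -0.0497, -0.1268, -0.1518, -0.0361, -0.0912]
eigenvalue magnitudes: 0.3383, 0.2604, 0.0546, 0.0546, 0.0108, 0.0000.
spectral radius ρ = 0.3383; 0.3383 < 1, so it converges for any x₀.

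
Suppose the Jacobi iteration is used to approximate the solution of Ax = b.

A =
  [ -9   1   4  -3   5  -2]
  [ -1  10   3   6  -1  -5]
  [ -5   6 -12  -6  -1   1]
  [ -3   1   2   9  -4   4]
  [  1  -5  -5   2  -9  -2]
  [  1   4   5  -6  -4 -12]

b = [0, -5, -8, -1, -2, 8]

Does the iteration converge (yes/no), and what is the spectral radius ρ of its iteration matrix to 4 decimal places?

no, ρ = 1.2417

Write A = D+L+U with D = diag(-9, 10, -12, 9, -9, -12).
T_J = -D⁻¹(L+U): T[1,0] = -(-1)/(10) = +0.1000; T[1,1] = 0.
  T[0,:] = [+0.0000 +0.1111 +0.4444 -0.3333 +0.5556 -0.2222]
  T[1,:] = [+0.1000 +0.0000 -0.3000 -0.6000 +0.1000 +0.5000]
  T[2,:] = [-0.4167 +0.5000 +0.0000 -0.5000 -0.0833 +0.0833]
  T[3,:] = [+0.3333 -0.1111 -0.2222 +0.0000 +0.4444 -0.4444]
  T[4,:] = [+0.1111 -0.5556 -0.5556 +0.2222 +0.0000 -0.2222]
  T[5,:] = [+0.0833 +0.3333 +0.4167 -0.5000 -0.3333 +0.0000]
eigenvalue magnitudes: 1.2417, 0.7510, 0.7510, 0.4507, 0.4255, 0.4255.
ρ = 1.2417; 1.2417 > 1 ⇒ diverges.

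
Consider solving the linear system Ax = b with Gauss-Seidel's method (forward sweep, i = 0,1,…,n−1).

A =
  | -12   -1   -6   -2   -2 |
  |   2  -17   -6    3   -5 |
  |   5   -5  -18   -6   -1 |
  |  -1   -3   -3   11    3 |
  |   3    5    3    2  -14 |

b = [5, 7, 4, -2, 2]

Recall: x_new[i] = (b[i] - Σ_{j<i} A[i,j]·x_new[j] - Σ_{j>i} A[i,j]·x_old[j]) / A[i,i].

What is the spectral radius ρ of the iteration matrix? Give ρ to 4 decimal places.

0.5775

Let D = diag(-12, -17, -18, 11, -14); L, U the strict triangles.
GS T = -(D+L)⁻¹U: row 0 first, T[0,1] = -(-1)/(-12) = -0.0833; later rows by forward substitution.
  T[0,:] = [+0.0000, -0.0833, -0.5000, -0.1667, -0.1667]
  T[1,:] = [+0.0000, -0.0098, -0.4118, +0.1569, -0.3137]
  T[2,:] = [+0.0000, -0.0204, -0.0245, -0.4232, -0.0147]
  T[3,:] = [+0.0000, -0.0158, -0.1644, -0.0878, -0.3775]
  T[4,:] = [+0.0000, -0.0280, -0.2829, -0.0829, -0.2048]
|eigenvalues of T|: 0.5775, 0.2203, 0.2203, 0.0204, 0.0000.
spectral radius ρ = 0.5775; 0.5775 < 1 ⇒ converges.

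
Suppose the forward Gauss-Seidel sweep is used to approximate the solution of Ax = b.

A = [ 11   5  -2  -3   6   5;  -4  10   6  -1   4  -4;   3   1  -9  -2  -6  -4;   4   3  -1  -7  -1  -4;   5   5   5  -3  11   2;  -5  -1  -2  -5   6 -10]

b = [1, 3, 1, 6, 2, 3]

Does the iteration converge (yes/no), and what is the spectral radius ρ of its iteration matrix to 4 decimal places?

A = D + L + U where D = diag(11, 10, -9, -7, 11, -10).
Gauss-Seidel: T = -(D+L)⁻¹U, row 0 first, T[0,1] = -(5)/(11) = -0.4545; later rows by forward substitution.
  T[0,:] = [+0.0000, -0.4545, +0.1818, +0.2727, -0.5455, -0.4545]
  T[1,:] = [+0.0000, -0.1818, -0.5273, +0.2091, -0.6182, +0.2182]
  T[2,:] = [+0.0000, -0.1717, +0.0020, -0.1081, -0.9172, -0.5717]
  T[3,:] = [+0.0000, -0.3131, -0.1224, +0.2609, -0.5885, -0.6560]
  T[4,:] = [+0.0000, +0.2819, +0.1227, -0.0987, +0.7853, +0.0066]
  T[5,:] = [+0.0000, +0.6055, +0.0962, -0.3253, +1.2834, +0.6517]
|eigenvalues of T|: 1.1834, 0.4286, 0.3436, 0.3436, 0.0131, 0.0000.
ρ = 1.1834; 1.1834 > 1, so it fails to converge.

no, ρ = 1.1834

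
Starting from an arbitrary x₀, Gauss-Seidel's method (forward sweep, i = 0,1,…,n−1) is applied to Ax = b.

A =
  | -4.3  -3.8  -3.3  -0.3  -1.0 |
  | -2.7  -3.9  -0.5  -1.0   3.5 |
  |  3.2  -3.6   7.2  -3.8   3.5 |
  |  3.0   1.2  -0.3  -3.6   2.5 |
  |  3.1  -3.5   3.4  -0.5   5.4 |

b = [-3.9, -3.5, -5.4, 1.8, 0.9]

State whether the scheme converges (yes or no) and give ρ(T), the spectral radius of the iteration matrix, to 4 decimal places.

A = D + L + U where D = diag(-4.3, -3.9, 7.2, -3.6, 5.4).
GS T = -(D+L)⁻¹U: row 0 first, T[0,4] = -(-1)/(-4.3) = -0.2326; later rows by forward substitution.
  T[0,:] = [+0.0000 -0.8837 -0.7674 -0.0698 -0.2326]
  T[1,:] = [+0.0000 +0.6118 +0.4031 -0.2081 +1.0584]
  T[2,:] = [+0.0000 +0.6987 +0.5426 +0.4547 +0.1465]
  T[3,:] = [+0.0000 -0.5907 -0.5504 -0.1654 +0.8413]
  T[4,:] = [+0.0000 +0.4093 +0.3092 -0.3965 +0.8052]
|λ(T)| sorted: 1.6979, 0.6875, 0.6875, 0.0297, 0.0000.
ρ = 1.6979; 1.6979 > 1 ⇒ diverges.

no, ρ = 1.6979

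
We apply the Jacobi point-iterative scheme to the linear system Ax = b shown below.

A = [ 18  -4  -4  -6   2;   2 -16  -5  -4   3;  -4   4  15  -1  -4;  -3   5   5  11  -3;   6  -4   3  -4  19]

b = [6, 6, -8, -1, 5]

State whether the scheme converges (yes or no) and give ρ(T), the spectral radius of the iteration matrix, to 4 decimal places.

Split A = D + L + U, D = diag(18, -16, 15, 11, 19).
T_J = -D⁻¹(L+U): T[3,0] = -(-3)/(11) = +0.2727; T[3,3] = 0.
  T[0,:] = [+0.0000  +0.2222  +0.2222  +0.3333  -0.1111]
  T[1,:] = [+0.1250  +0.0000  -0.3125  -0.2500  +0.1875]
  T[2,:] = [+0.2667  -0.2667  +0.0000  +0.0667  +0.2667]
  T[3,:] = [+0.2727  -0.4545  -0.4545  +0.0000  +0.2727]
  T[4,:] = [-0.3158  +0.2105  -0.1579  +0.2105  +0.0000]
|λ(T)| sorted: 0.8967, 0.3455, 0.3455, 0.3325, 0.1517.
ρ = 0.8967; 0.8967 < 1: convergent.

yes, ρ = 0.8967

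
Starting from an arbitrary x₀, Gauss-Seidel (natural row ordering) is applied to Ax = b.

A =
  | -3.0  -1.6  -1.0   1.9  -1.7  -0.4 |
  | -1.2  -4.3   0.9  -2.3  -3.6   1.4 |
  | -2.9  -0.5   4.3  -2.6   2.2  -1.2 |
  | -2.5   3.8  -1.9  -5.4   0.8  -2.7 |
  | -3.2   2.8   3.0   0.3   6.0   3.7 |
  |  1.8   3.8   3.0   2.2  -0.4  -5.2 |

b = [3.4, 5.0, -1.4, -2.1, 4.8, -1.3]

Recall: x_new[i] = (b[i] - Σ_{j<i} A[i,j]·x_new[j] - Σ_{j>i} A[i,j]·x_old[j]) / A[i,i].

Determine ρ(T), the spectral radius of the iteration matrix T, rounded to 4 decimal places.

A = D + L + U where D = diag(-3, -4.3, 4.3, -5.4, 6, -5.2).
T_GS = -(D+L)⁻¹U: row 0 first, T[0,1] = -(-1.6)/(-3) = -0.5333; later rows by forward substitution.
  T[0,:] = [+0.0000 -0.5333 -0.3333 +0.6333 -0.5667 -0.1333]
  T[1,:] = [+0.0000 +0.1488 +0.3023 -0.7116 -0.6791 +0.3628]
  T[2,:] = [+0.0000 -0.3424 -0.1897 +0.9490 -0.9728 +0.2313]
  T[3,:] = [+0.0000 +0.4721 +0.4338 -1.1279 +0.2749 -0.2644]
  T[4,:] = [+0.0000 -0.2063 -0.2457 +0.2517 +0.4873 -0.9595]
  T[5,:] = [+0.0000 -0.0578 +0.1986 -0.2498 -1.1748 +0.3144]
|λ(T)| sorted: 1.6483, 1.2755, 0.7758, 0.0362, 0.0362, 0.0000.
ρ = 1.6483; 1.6483 > 1: divergent.

1.6483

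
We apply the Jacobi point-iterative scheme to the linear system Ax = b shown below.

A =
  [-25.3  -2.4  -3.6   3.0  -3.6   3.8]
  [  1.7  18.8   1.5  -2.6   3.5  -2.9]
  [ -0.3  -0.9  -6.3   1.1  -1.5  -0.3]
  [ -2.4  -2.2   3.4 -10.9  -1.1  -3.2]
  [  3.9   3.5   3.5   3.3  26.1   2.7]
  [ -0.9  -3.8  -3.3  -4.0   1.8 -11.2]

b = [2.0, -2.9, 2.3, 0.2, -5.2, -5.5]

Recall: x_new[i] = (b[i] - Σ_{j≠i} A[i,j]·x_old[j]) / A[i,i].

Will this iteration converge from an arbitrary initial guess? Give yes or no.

yes

Diagonal D = diag(-25.3, 18.8, -6.3, -10.9, 26.1, -11.2); L, U strict lower/upper.
Jacobi T = -D⁻¹(L+U): T[4,3] = -(3.3)/(26.1) = -0.1264; T[4,4] = 0.
  T[0,:] = [+0.0000 -0.0949 -0.1423 +0.1186 -0.1423 +0.1502]
  T[1,:] = [-0.0904 +0.0000 -0.0798 +0.1383 -0.1862 +0.1543]
  T[2,:] = [-0.0476 -0.1429 +0.0000 +0.1746 -0.2381 -0.0476]
  T[3,:] = [-0.2202 -0.2018 +0.3119 +0.0000 -0.1009 -0.2936]
  T[4,:] = [-0.1494 -0.1341 -0.1341 -0.1264 +0.0000 -0.1034]
  T[5,:] = [-0.0804 -0.3393 -0.2946 -0.3571 +0.1607 +0.0000]
|λ(T)| sorted: 0.5093, 0.2565, 0.2561, 0.2561, 0.0655, 0.0655.
ρ = 0.5093; 0.5093 < 1, so it converges for any x₀.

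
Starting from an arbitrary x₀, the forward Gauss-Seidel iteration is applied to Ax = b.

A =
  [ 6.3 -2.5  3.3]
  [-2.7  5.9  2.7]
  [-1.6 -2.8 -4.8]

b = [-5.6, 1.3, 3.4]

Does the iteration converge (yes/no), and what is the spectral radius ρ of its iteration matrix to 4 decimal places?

Split A = D + L + U, D = diag(6.3, 5.9, -4.8).
GS T = -(D+L)⁻¹U: row 0 first, T[0,2] = -(3.3)/(6.3) = -0.5238; later rows by forward substitution.
  T[0,:] = [+0.0000 +0.3968 -0.5238]
  T[1,:] = [+0.0000 +0.1816 -0.6973]
  T[2,:] = [+0.0000 -0.2382 +0.5814]
eigenvalue magnitudes: 0.8354, 0.0725, 0.0000.
ρ = 0.8354; 0.8354 < 1, so it converges for any x₀.

yes, ρ = 0.8354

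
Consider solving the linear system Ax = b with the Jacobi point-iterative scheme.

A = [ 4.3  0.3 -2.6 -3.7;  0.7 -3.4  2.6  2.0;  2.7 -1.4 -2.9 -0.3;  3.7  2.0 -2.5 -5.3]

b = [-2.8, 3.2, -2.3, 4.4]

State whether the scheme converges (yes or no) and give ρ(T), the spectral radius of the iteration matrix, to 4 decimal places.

no, ρ = 1.2400

Write A = D+L+U with D = diag(4.3, -3.4, -2.9, -5.3).
Jacobi: T = -D⁻¹(L+U), T[3,2] = -(-2.5)/(-5.3) = -0.4717; T[3,3] = 0.
  T[0,:] = [+0.0000  -0.0698  +0.6047  +0.8605]
  T[1,:] = [+0.2059  +0.0000  +0.7647  +0.5882]
  T[2,:] = [+0.9310  -0.4828  +0.0000  -0.1034]
  T[3,:] = [+0.6981  +0.3774  -0.4717  +0.0000]
eigenvalue magnitudes: 1.2400, 0.9661, 0.4713, 0.4713.
spectral radius ρ = 1.2400; 1.2400 > 1, so it fails to converge.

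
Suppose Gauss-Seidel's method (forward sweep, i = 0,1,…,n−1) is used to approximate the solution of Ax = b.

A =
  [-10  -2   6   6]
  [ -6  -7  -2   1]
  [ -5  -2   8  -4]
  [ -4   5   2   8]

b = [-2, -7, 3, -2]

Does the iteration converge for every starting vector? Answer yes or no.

A = D + L + U where D = diag(-10, -7, 8, 8).
T_GS = -(D+L)⁻¹U: row 0 first, T[0,3] = -(6)/(-10) = +0.6000; later rows by forward substitution.
  T[0,:] = [+0.0000 -0.2000 +0.6000 +0.6000]
  T[1,:] = [+0.0000 +0.1714 -0.8000 -0.3714]
  T[2,:] = [+0.0000 -0.0821 +0.1750 +0.7821]
  T[3,:] = [+0.0000 -0.1866 +0.7562 +0.3366]
eigenvalue magnitudes: 1.1833, 0.4749, 0.0254, 0.0000.
ρ(T) = max|λ| = 1.1833; 1.1833 > 1, so it fails to converge.

no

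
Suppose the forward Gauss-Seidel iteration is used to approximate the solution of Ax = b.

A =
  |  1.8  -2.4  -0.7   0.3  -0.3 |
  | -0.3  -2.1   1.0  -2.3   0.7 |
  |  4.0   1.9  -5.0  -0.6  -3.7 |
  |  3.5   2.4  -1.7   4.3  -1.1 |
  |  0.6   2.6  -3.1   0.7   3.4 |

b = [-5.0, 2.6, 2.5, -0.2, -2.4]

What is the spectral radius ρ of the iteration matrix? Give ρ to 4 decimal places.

1.5980

Split A = D + L + U, D = diag(1.8, -2.1, -5, 4.3, 3.4).
GS T = -(D+L)⁻¹U: row 0 first, T[0,4] = -(-0.3)/(1.8) = +0.1667; later rows by forward substitution.
  T[0,:] = [+0.0000, +1.3333, +0.3889, -0.1667, +0.1667]
  T[1,:] = [+0.0000, -0.1905, +0.4206, -1.0714, +0.3095]
  T[2,:] = [+0.0000, +0.9943, +0.4710, -0.6605, -0.4890]
  T[3,:] = [+0.0000, -0.5859, -0.3651, +0.4725, -0.2459]
  T[4,:] = [+0.0000, +0.9375, +0.1143, +0.1493, -0.6614]
|λ(T)| sorted: 1.5980, 1.0725, 0.4292, 0.0047, 0.0000.
ρ(T) = max|λ| = 1.5980; 1.5980 > 1, so it fails to converge.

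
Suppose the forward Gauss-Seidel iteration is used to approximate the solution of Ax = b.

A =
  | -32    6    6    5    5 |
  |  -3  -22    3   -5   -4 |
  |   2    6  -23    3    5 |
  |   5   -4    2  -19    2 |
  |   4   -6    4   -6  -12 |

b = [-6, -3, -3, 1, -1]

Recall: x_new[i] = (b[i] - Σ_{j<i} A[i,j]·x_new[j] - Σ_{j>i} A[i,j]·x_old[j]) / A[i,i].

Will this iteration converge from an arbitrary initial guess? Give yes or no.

yes

Split A = D + L + U, D = diag(-32, -22, -23, -19, -12).
GS T = -(D+L)⁻¹U: row 0 first, T[0,1] = -(6)/(-32) = +0.1875; later rows by forward substitution.
  T[0,:] = [+0.0000  +0.1875  +0.1875  +0.1562  +0.1562]
  T[1,:] = [+0.0000  -0.0256  +0.1108  -0.2486  -0.2031]
  T[2,:] = [+0.0000  +0.0096  +0.0452  +0.0792  +0.1780]
  T[3,:] = [+0.0000  +0.0557  +0.0308  +0.1018  +0.2079]
  T[4,:] = [+0.0000  +0.0506  +0.0068  +0.1519  +0.1090]
eigenvalue magnitudes: 0.2394, 0.0873, 0.0873, 0.0641, 0.0000.
ρ = 0.2394; 0.2394 < 1 ⇒ converges.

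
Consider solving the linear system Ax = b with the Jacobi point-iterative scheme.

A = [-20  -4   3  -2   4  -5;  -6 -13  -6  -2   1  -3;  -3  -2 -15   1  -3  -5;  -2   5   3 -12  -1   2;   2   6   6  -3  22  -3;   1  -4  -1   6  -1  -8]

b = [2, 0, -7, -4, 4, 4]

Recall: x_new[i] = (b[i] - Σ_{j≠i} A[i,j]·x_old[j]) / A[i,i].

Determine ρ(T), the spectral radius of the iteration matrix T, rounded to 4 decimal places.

0.8467

Diagonal D = diag(-20, -13, -15, -12, 22, -8); L, U strict lower/upper.
Jacobi T = -D⁻¹(L+U): T[2,1] = -(-2)/(-15) = -0.1333; T[2,2] = 0.
  T[0,:] = [+0.0000 -0.2000 +0.1500 -0.1000 +0.2000 -0.2500]
  T[1,:] = [-0.4615 +0.0000 -0.4615 -0.1538 +0.0769 -0.2308]
  T[2,:] = [-0.2000 -0.1333 +0.0000 +0.0667 -0.2000 -0.3333]
  T[3,:] = [-0.1667 +0.4167 +0.2500 +0.0000 -0.0833 +0.1667]
  T[4,:] = [-0.0909 -0.2727 -0.2727 +0.1364 +0.0000 +0.1364]
  T[5,:] = [+0.1250 -0.5000 -0.1250 +0.7500 -0.1250 +0.0000]
moduli |λ_i(T)| = 0.8467, 0.5289, 0.5289, 0.4218, 0.2315, 0.2315.
ρ = 0.8467; 0.8467 < 1 ⇒ converges.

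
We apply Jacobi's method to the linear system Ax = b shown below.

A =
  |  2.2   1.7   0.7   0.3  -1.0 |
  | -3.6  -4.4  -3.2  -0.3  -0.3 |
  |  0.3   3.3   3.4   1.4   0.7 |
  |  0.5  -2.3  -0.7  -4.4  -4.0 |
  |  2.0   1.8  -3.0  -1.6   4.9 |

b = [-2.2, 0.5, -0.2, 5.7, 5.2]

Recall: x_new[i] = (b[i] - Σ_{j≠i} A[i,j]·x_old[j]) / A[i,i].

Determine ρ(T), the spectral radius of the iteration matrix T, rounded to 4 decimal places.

1.3563

Diagonal D = diag(2.2, -4.4, 3.4, -4.4, 4.9); L, U strict lower/upper.
T_J = -D⁻¹(L+U): T[2,0] = -(0.3)/(3.4) = -0.0882; T[2,2] = 0.
  T[0,:] = [+0.0000, -0.7727, -0.3182, -0.1364, +0.4545]
  T[1,:] = [-0.8182, +0.0000, -0.7273, -0.0682, -0.0682]
  T[2,:] = [-0.0882, -0.9706, +0.0000, -0.4118, -0.2059]
  T[3,:] = [+0.1136, -0.5227, -0.1591, +0.0000, -0.9091]
  T[4,:] = [-0.4082, -0.3673, +0.6122, +0.3265, +0.0000]
eigenvalue magnitudes: 1.3563, 1.1130, 0.8634, 0.8634, 0.3665.
ρ = 1.3563; 1.3563 > 1: divergent.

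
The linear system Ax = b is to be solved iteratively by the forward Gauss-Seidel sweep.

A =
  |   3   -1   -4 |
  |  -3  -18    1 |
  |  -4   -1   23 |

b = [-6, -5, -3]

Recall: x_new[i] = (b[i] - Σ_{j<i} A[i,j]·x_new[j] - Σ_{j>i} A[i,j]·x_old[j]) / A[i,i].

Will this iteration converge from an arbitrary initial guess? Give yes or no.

yes

Write A = D+L+U with D = diag(3, -18, 23).
GS T = -(D+L)⁻¹U: row 0 first, T[0,1] = -(-1)/(3) = +0.3333; later rows by forward substitution.
  T[0,:] = [+0.0000 +0.3333 +1.3333]
  T[1,:] = [+0.0000 -0.0556 -0.1667]
  T[2,:] = [+0.0000 +0.0556 +0.2246]
eigenvalue magnitudes: 0.1864, 0.0173, 0.0000.
ρ(T) = max|λ| = 0.1864; 0.1864 < 1: convergent.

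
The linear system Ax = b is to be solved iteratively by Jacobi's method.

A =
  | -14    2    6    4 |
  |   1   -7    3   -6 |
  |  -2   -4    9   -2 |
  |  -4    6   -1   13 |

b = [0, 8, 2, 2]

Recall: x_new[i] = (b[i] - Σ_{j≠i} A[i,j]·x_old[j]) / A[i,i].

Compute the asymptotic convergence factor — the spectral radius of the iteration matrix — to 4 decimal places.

Let D = diag(-14, -7, 9, 13); L, U the strict triangles.
Jacobi: T = -D⁻¹(L+U), T[3,2] = -(-1)/(13) = +0.0769; T[3,3] = 0.
  T[0,:] = [+0.0000  +0.1429  +0.4286  +0.2857]
  T[1,:] = [+0.1429  +0.0000  +0.4286  -0.8571]
  T[2,:] = [+0.2222  +0.4444  +0.0000  +0.2222]
  T[3,:] = [+0.3077  -0.4615  +0.0769  +0.0000]
|roots of det(T-λI)|: 0.8369, 0.6871, 0.5385, 0.3887.
ρ = 0.8369; 0.8369 < 1: convergent.

0.8369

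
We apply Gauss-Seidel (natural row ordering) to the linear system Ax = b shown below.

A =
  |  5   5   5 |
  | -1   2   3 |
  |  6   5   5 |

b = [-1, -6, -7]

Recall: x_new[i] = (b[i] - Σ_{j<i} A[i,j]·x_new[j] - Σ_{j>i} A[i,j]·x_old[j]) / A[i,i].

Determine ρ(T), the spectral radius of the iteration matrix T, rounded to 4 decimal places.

1.5000

Let D = diag(5, 2, 5); L, U the strict triangles.
GS T = -(D+L)⁻¹U: row 0 first, T[0,2] = -(5)/(5) = -1.0000; later rows by forward substitution.
  T[0,:] = [+0.0000  -1.0000  -1.0000]
  T[1,:] = [+0.0000  -0.5000  -2.0000]
  T[2,:] = [+0.0000  +1.7000  +3.2000]
|λ(T)| sorted: 1.5000, 1.2000, 0.0000.
ρ = 1.5000; 1.5000 > 1: divergent.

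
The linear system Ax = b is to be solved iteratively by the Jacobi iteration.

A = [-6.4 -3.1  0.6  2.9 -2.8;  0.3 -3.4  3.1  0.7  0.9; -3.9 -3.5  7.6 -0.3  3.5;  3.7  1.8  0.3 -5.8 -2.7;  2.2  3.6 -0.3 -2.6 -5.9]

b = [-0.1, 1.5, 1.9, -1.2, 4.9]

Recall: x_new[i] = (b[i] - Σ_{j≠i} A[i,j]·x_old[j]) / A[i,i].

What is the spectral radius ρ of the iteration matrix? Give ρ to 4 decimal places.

1.2102

Split A = D + L + U, D = diag(-6.4, -3.4, 7.6, -5.8, -5.9).
Jacobi T = -D⁻¹(L+U): T[1,3] = -(0.7)/(-3.4) = +0.2059; T[1,1] = 0.
  T[0,:] = [+0.0000 -0.4844 +0.0938 +0.4531 -0.4375]
  T[1,:] = [+0.0882 +0.0000 +0.9118 +0.2059 +0.2647]
  T[2,:] = [+0.5132 +0.4605 +0.0000 +0.0395 -0.4605]
  T[3,:] = [+0.6379 +0.3103 +0.0517 +0.0000 -0.4655]
  T[4,:] = [+0.3729 +0.6102 -0.0508 -0.4407 +0.0000]
|eigenvalues of T|: 1.2102, 0.7926, 0.7926, 0.1184, 0.1184.
spectral radius ρ = 1.2102; 1.2102 > 1: divergent.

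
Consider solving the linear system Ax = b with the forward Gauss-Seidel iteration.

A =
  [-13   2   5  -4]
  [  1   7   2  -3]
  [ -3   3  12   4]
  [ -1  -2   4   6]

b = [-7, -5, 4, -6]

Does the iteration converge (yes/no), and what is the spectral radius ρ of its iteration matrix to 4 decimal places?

Let D = diag(-13, 7, 12, 6); L, U the strict triangles.
T_GS = -(D+L)⁻¹U: row 0 first, T[0,2] = -(5)/(-13) = +0.3846; later rows by forward substitution.
  T[0,:] = [+0.0000 +0.1538 +0.3846 -0.3077]
  T[1,:] = [+0.0000 -0.0220 -0.3407 +0.4725]
  T[2,:] = [+0.0000 +0.0440 +0.1813 -0.5284]
  T[3,:] = [+0.0000 -0.0110 -0.1703 +0.4585]
|roots of det(T-λI)|: 0.6253, 0.0625, 0.0625, 0.0000.
ρ = 0.6253; 0.6253 < 1: convergent.

yes, ρ = 0.6253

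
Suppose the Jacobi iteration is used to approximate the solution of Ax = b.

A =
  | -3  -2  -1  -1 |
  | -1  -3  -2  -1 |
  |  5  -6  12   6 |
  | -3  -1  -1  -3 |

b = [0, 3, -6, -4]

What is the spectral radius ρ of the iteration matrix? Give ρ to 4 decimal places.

Diagonal D = diag(-3, -3, 12, -3); L, U strict lower/upper.
Jacobi T = -D⁻¹(L+U): T[1,3] = -(-1)/(-3) = -0.3333; T[1,1] = 0.
  T[0,:] = [+0.0000  -0.6667  -0.3333  -0.3333]
  T[1,:] = [-0.3333  +0.0000  -0.6667  -0.3333]
  T[2,:] = [-0.4167  +0.5000  +0.0000  -0.5000]
  T[3,:] = [-1.0000  -0.3333  -0.3333  +0.0000]
|roots of det(T-λI)|: 1.1831, 0.6410, 0.6410, 0.5905.
ρ = 1.1831; 1.1831 > 1 ⇒ diverges.

1.1831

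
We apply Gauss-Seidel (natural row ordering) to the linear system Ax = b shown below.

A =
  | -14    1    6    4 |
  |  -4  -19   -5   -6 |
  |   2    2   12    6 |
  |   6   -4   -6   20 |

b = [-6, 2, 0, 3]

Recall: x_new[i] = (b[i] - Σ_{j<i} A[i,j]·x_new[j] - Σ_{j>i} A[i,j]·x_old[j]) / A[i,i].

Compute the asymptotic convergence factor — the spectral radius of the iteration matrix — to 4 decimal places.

Write A = D+L+U with D = diag(-14, -19, 12, 20).
GS T = -(D+L)⁻¹U: row 0 first, T[0,3] = -(4)/(-14) = +0.2857; later rows by forward substitution.
  T[0,:] = [+0.0000, +0.0714, +0.4286, +0.2857]
  T[1,:] = [+0.0000, -0.0150, -0.3534, -0.3759]
  T[2,:] = [+0.0000, -0.0094, -0.0125, -0.4850]
  T[3,:] = [+0.0000, -0.0273, -0.2030, -0.3064]
|roots of det(T-λI)|: 0.5365, 0.1719, 0.0306, 0.0000.
ρ = 0.5365; 0.5365 < 1: convergent.

0.5365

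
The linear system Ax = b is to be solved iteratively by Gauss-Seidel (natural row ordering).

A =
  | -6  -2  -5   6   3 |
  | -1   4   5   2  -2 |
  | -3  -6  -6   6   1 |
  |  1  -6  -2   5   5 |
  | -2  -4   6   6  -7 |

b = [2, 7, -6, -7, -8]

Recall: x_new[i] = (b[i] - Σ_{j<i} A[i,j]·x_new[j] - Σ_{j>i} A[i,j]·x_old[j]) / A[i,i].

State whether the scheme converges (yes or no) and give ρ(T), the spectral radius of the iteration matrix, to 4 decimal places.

Let D = diag(-6, 4, -6, 5, -7); L, U the strict triangles.
T_GS = -(D+L)⁻¹U: row 0 first, T[0,4] = -(3)/(-6) = +0.5000; later rows by forward substitution.
  T[0,:] = [+0.0000 -0.3333 -0.8333 +1.0000 +0.5000]
  T[1,:] = [+0.0000 -0.0833 -1.4583 -0.2500 +0.6250]
  T[2,:] = [+0.0000 +0.2500 +1.8750 +0.7500 -0.7083]
  T[3,:] = [+0.0000 +0.0667 -0.8333 -0.2000 -0.6333]
  T[4,:] = [+0.0000 +0.4143 +1.9643 +0.3286 -1.6500]
|λ(T)| sorted: 1.3674, 0.9357, 0.9357, 0.0994, 0.0000.
ρ(T) = max|λ| = 1.3674; 1.3674 > 1: divergent.

no, ρ = 1.3674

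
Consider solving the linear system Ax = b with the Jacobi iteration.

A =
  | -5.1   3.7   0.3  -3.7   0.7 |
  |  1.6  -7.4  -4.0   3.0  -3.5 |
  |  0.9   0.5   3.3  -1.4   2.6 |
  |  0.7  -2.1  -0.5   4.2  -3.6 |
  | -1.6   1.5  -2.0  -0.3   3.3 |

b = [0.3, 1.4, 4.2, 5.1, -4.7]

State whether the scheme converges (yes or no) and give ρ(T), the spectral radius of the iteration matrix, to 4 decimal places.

Write A = D+L+U with D = diag(-5.1, -7.4, 3.3, 4.2, 3.3).
Jacobi T = -D⁻¹(L+U): T[4,0] = -(-1.6)/(3.3) = +0.4848; T[4,4] = 0.
  T[0,:] = [+0.0000 +0.7255 +0.0588 -0.7255 +0.1373]
  T[1,:] = [+0.2162 +0.0000 -0.5405 +0.4054 -0.4730]
  T[2,:] = [-0.2727 -0.1515 +0.0000 +0.4242 -0.7879]
  T[3,:] = [-0.1667 +0.5000 +0.1190 +0.0000 +0.8571]
  T[4,:] = [+0.4848 -0.4545 +0.6061 +0.0909 +0.0000]
|λ(T)| sorted: 1.2834, 0.8020, 0.8020, 0.5560, 0.4716.
ρ = 1.2834; 1.2834 > 1: divergent.

no, ρ = 1.2834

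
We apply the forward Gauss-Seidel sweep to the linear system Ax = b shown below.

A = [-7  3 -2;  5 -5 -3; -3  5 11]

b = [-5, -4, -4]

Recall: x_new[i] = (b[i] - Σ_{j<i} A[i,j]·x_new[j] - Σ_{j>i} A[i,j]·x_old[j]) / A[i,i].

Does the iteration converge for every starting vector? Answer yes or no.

A = D + L + U where D = diag(-7, -5, 11).
Gauss-Seidel: T = -(D+L)⁻¹U, row 0 first, T[0,1] = -(3)/(-7) = +0.4286; later rows by forward substitution.
  T[0,:] = [+0.0000 +0.4286 -0.2857]
  T[1,:] = [+0.0000 +0.4286 -0.8857]
  T[2,:] = [+0.0000 -0.0779 +0.3247]
|λ(T)| sorted: 0.6444, 0.1088, 0.0000.
ρ(T) = max|λ| = 0.6444; 0.6444 < 1 ⇒ converges.

yes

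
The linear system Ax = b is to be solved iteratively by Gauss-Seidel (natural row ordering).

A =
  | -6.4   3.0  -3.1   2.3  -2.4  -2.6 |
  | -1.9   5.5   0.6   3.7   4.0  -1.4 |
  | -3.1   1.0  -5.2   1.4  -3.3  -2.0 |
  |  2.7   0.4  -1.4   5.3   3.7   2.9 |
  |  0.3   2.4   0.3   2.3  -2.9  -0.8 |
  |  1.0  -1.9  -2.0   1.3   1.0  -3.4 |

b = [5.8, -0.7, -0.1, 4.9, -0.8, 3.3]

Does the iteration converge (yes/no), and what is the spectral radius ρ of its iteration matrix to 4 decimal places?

no, ρ = 1.4754

Write A = D+L+U with D = diag(-6.4, 5.5, -5.2, 5.3, -2.9, -3.4).
GS T = -(D+L)⁻¹U: row 0 first, T[0,5] = -(-2.6)/(-6.4) = -0.4062; later rows by forward substitution.
  T[0,:] = [+0.0000 +0.4688 -0.4844 +0.3594 -0.3750 -0.4062]
  T[1,:] = [+0.0000 +0.1619 -0.2764 -0.5486 -0.8568 +0.1142]
  T[2,:] = [+0.0000 -0.2483 +0.2356 -0.0505 -0.5758 -0.1205]
  T[3,:] = [+0.0000 -0.3166 +0.3299 -0.1550 -0.5945 -0.3807]
  T[4,:] = [+0.0000 -0.0943 +0.0071 -0.5450 -1.2790 -0.5377]
  T[5,:] = [+0.0000 +0.0447 +0.0016 +0.2224 +0.1038 -0.4161]
eigenvalue magnitudes: 1.4754, 0.6386, 0.5518, 0.0822, 0.0183, 0.0000.
ρ = 1.4754; 1.4754 > 1 ⇒ diverges.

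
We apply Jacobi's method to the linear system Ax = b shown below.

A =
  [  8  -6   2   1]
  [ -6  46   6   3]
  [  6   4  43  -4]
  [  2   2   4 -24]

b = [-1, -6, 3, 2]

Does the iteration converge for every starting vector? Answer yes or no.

Write A = D+L+U with D = diag(8, 46, 43, -24).
Jacobi T = -D⁻¹(L+U): T[3,2] = -(4)/(-24) = +0.1667; T[3,3] = 0.
  T[0,:] = [+0.0000 +0.7500 -0.2500 -0.1250]
  T[1,:] = [+0.1304 +0.0000 -0.1304 -0.0652]
  T[2,:] = [-0.1395 -0.0930 +0.0000 +0.0930]
  T[3,:] = [+0.0833 +0.0833 +0.1667 +0.0000]
eigenvalue magnitudes: 0.4093, 0.3029, 0.1628, 0.0564.
ρ(T) = max|λ| = 0.4093; 0.4093 < 1, so it converges for any x₀.

yes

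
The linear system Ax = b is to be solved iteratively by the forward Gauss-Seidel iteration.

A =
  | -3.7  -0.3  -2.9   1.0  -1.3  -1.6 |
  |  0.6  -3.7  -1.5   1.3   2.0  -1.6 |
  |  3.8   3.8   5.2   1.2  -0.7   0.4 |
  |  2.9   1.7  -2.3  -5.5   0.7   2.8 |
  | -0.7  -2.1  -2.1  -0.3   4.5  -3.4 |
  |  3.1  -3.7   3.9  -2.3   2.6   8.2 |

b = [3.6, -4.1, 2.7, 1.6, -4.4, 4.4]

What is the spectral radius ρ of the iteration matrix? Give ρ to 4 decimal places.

1.2824

Diagonal D = diag(-3.7, -3.7, 5.2, -5.5, 4.5, 8.2); L, U strict lower/upper.
Gauss-Seidel: T = -(D+L)⁻¹U, row 0 first, T[0,4] = -(-1.3)/(-3.7) = -0.3514; later rows by forward substitution.
  T[0,:] = [+0.0000  -0.0811  -0.7838  +0.2703  -0.3514  -0.4324]
  T[1,:] = [+0.0000  -0.0131  -0.5325  +0.3952  +0.4836  -0.5026]
  T[2,:] = [+0.0000  +0.0689  +0.9619  -0.7171  +0.0380  +0.6063]
  T[3,:] = [+0.0000  -0.0756  -0.9801  +0.5645  +0.0756  -0.1278]
  T[4,:] = [+0.0000  +0.0083  +0.0131  -0.0705  +0.1938  +0.7282]
  T[5,:] = [+0.0000  -0.0319  -0.6805  +0.5979  +0.2927  -0.6184]
eigenvalue magnitudes: 1.2824, 0.6751, 0.5553, 0.0810, 0.0071, 0.0000.
ρ = 1.2824; 1.2824 > 1, so it fails to converge.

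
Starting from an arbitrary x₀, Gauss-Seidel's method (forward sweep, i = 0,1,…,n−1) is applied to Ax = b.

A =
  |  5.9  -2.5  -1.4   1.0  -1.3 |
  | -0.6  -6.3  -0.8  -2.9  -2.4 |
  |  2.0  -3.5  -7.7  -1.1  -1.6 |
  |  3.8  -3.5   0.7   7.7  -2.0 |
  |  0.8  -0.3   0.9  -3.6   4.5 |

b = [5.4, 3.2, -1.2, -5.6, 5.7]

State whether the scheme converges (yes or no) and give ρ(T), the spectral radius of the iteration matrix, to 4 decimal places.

Write A = D+L+U with D = diag(5.9, -6.3, -7.7, 7.7, 4.5).
Gauss-Seidel: T = -(D+L)⁻¹U, row 0 first, T[0,1] = -(-2.5)/(5.9) = +0.4237; later rows by forward substitution.
  T[0,:] = [+0.0000, +0.4237, +0.2373, -0.1695, +0.2203]
  T[1,:] = [+0.0000, -0.0404, -0.1496, -0.4442, -0.4019]
  T[2,:] = [+0.0000, +0.1284, +0.1296, +0.0150, +0.0321]
  T[3,:] = [+0.0000, -0.2391, -0.1969, -0.1196, -0.0346]
  T[4,:] = [+0.0000, -0.2950, -0.2356, -0.0982, -0.1001]
|roots of det(T-λI)|: 0.5200, 0.4069, 0.0505, 0.0332, 0.0000.
ρ(T) = max|λ| = 0.5200; 0.5200 < 1, so it converges for any x₀.

yes, ρ = 0.5200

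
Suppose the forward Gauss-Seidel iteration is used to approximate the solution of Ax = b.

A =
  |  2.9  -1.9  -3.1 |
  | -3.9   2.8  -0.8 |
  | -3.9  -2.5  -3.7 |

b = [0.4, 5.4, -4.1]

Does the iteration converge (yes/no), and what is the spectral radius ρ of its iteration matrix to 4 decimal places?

no, ρ = 1.2562

A = D + L + U where D = diag(2.9, 2.8, -3.7).
T_GS = -(D+L)⁻¹U: row 0 first, T[0,1] = -(-1.9)/(2.9) = +0.6552; later rows by forward substitution.
  T[0,:] = [+0.0000, +0.6552, +1.0690]
  T[1,:] = [+0.0000, +0.9126, +1.7746]
  T[2,:] = [+0.0000, -1.3072, -2.3258]
|λ(T)| sorted: 1.2562, 0.1571, 0.0000.
ρ = 1.2562; 1.2562 > 1 ⇒ diverges.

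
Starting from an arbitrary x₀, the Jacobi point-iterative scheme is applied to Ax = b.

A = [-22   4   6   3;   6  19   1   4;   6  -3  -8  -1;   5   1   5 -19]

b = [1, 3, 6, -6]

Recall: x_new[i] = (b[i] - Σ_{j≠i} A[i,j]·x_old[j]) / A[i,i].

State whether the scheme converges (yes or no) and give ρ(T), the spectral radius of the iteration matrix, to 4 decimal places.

Diagonal D = diag(-22, 19, -8, -19); L, U strict lower/upper.
T_J = -D⁻¹(L+U): T[0,1] = -(4)/(-22) = +0.1818; T[0,0] = 0.
  T[0,:] = [+0.0000, +0.1818, +0.2727, +0.1364]
  T[1,:] = [-0.3158, +0.0000, -0.0526, -0.2105]
  T[2,:] = [+0.7500, -0.3750, +0.0000, -0.1250]
  T[3,:] = [+0.2632, +0.0526, +0.2632, +0.0000]
|eigenvalues of T|: 0.5183, 0.2853, 0.2853, 0.0623.
ρ = 0.5183; 0.5183 < 1, so it converges for any x₀.

yes, ρ = 0.5183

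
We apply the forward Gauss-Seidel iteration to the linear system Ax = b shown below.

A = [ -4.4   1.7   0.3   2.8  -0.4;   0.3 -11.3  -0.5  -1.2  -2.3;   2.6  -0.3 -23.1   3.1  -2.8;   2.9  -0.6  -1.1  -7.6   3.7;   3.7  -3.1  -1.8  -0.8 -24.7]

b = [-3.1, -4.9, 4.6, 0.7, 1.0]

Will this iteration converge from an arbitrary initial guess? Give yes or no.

Let D = diag(-4.4, -11.3, -23.1, -7.6, -24.7); L, U the strict triangles.
T_GS = -(D+L)⁻¹U: row 0 first, T[0,4] = -(-0.4)/(-4.4) = -0.0909; later rows by forward substitution.
  T[0,:] = [+0.0000 +0.3864 +0.0682 +0.6364 -0.0909]
  T[1,:] = [+0.0000 +0.0103 -0.0424 -0.0893 -0.2060]
  T[2,:] = [+0.0000 +0.0434 +0.0082 +0.2070 -0.1288]
  T[3,:] = [+0.0000 +0.1403 +0.0282 +0.2199 +0.4871]
  T[4,:] = [+0.0000 +0.0489 +0.0140 +0.0843 +0.0058]
|roots of det(T-λI)|: 0.2610, 0.1189, 0.0734, 0.0734, 0.0000.
ρ(T) = max|λ| = 0.2610; 0.2610 < 1: convergent.

yes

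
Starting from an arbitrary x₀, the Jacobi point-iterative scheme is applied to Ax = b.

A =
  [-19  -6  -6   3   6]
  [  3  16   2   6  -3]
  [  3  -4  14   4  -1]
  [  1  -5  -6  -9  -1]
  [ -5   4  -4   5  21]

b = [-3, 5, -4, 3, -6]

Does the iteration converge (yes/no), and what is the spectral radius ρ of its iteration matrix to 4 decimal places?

yes, ρ = 0.8294

Let D = diag(-19, 16, 14, -9, 21); L, U the strict triangles.
Jacobi: T = -D⁻¹(L+U), T[1,3] = -(6)/(16) = -0.3750; T[1,1] = 0.
  T[0,:] = [+0.0000 -0.3158 -0.3158 +0.1579 +0.3158]
  T[1,:] = [-0.1875 +0.0000 -0.1250 -0.3750 +0.1875]
  T[2,:] = [-0.2143 +0.2857 +0.0000 -0.2857 +0.0714]
  T[3,:] = [+0.1111 -0.5556 -0.6667 +0.0000 -0.1111]
  T[4,:] = [+0.2381 -0.1905 +0.1905 -0.2381 +0.0000]
eigenvalue magnitudes: 0.8294, 0.4935, 0.4935, 0.2223, 0.0952.
ρ = 0.8294; 0.8294 < 1, so it converges for any x₀.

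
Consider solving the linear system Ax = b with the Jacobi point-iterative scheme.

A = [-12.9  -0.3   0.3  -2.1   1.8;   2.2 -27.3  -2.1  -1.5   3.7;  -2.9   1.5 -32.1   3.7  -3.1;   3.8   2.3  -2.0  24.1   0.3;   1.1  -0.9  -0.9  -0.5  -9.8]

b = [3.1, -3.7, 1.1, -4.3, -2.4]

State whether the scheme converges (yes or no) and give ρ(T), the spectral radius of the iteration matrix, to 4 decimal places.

Diagonal D = diag(-12.9, -27.3, -32.1, 24.1, -9.8); L, U strict lower/upper.
Jacobi: T = -D⁻¹(L+U), T[1,0] = -(2.2)/(-27.3) = +0.0806; T[1,1] = 0.
  T[0,:] = [+0.0000  -0.0233  +0.0233  -0.1628  +0.1395]
  T[1,:] = [+0.0806  +0.0000  -0.0769  -0.0549  +0.1355]
  T[2,:] = [-0.0903  +0.0467  +0.0000  +0.1153  -0.0966]
  T[3,:] = [-0.1577  -0.0954  +0.0830  +0.0000  -0.0124]
  T[4,:] = [+0.1122  -0.0918  -0.0918  -0.0510  +0.0000]
moduli |λ_i(T)| = 0.2609, 0.2057, 0.1024, 0.1024, 0.0401.
ρ(T) = max|λ| = 0.2609; 0.2609 < 1, so it converges for any x₀.

yes, ρ = 0.2609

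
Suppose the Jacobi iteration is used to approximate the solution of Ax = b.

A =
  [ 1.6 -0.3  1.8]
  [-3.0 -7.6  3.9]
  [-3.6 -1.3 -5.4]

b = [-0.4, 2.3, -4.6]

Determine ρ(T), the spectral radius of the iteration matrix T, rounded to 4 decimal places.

Diagonal D = diag(1.6, -7.6, -5.4); L, U strict lower/upper.
T_J = -D⁻¹(L+U): T[1,0] = -(-3)/(-7.6) = -0.3947; T[1,1] = 0.
  T[0,:] = [+0.0000 +0.1875 -1.1250]
  T[1,:] = [-0.3947 +0.0000 +0.5132]
  T[2,:] = [-0.6667 -0.2407 +0.0000]
eigenvalue magnitudes: 0.8660, 0.4444, 0.4444.
ρ = 0.8660; 0.8660 < 1, so it converges for any x₀.

0.8660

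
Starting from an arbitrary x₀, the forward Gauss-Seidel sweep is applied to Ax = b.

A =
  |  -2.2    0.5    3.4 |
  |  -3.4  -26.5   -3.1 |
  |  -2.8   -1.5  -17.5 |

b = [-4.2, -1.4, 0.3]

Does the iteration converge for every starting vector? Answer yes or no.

Diagonal D = diag(-2.2, -26.5, -17.5); L, U strict lower/upper.
GS T = -(D+L)⁻¹U: row 0 first, T[0,1] = -(0.5)/(-2.2) = +0.2273; later rows by forward substitution.
  T[0,:] = [+0.0000, +0.2273, +1.5455]
  T[1,:] = [+0.0000, -0.0292, -0.3153]
  T[2,:] = [+0.0000, -0.0339, -0.2202]
|λ(T)| sorted: 0.2654, 0.0160, 0.0000.
ρ = 0.2654; 0.2654 < 1, so it converges for any x₀.

yes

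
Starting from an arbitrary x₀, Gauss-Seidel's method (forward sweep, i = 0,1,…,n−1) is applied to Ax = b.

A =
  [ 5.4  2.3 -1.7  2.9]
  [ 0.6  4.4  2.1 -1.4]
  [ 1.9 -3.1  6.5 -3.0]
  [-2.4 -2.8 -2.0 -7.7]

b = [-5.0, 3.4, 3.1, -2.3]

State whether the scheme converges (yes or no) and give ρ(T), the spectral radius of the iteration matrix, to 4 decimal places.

yes, ρ = 0.6352

Write A = D+L+U with D = diag(5.4, 4.4, 6.5, -7.7).
Gauss-Seidel: T = -(D+L)⁻¹U, row 0 first, T[0,1] = -(2.3)/(5.4) = -0.4259; later rows by forward substitution.
  T[0,:] = [+0.0000, -0.4259, +0.3148, -0.5370]
  T[1,:] = [+0.0000, +0.0581, -0.5202, +0.3914]
  T[2,:] = [+0.0000, +0.1522, -0.3401, +0.8052]
  T[3,:] = [+0.0000, +0.0721, +0.1794, -0.1841]
|eigenvalues of T|: 0.6352, 0.2146, 0.2146, 0.0000.
spectral radius ρ = 0.6352; 0.6352 < 1, so it converges for any x₀.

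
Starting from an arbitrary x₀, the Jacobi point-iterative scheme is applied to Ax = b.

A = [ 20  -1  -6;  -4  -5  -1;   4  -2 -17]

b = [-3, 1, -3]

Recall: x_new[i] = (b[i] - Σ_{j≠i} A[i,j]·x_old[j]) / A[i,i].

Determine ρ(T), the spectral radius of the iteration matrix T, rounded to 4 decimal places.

0.3561

A = D + L + U where D = diag(20, -5, -17).
T_J = -D⁻¹(L+U): T[0,1] = -(-1)/(20) = +0.0500; T[0,0] = 0.
  T[0,:] = [+0.0000 +0.0500 +0.3000]
  T[1,:] = [-0.8000 +0.0000 -0.2000]
  T[2,:] = [+0.2353 -0.1176 +0.0000]
moduli |λ_i(T)| = 0.3561, 0.2696, 0.2696.
ρ(T) = max|λ| = 0.3561; 0.3561 < 1: convergent.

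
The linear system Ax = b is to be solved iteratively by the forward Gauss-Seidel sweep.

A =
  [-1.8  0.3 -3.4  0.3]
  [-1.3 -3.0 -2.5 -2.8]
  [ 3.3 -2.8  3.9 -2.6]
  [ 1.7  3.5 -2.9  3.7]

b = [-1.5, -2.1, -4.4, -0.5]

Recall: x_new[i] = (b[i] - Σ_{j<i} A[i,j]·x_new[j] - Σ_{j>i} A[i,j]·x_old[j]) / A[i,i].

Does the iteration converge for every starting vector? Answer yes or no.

no

Let D = diag(-1.8, -3, 3.9, 3.7); L, U the strict triangles.
Gauss-Seidel: T = -(D+L)⁻¹U, row 0 first, T[0,3] = -(0.3)/(-1.8) = +0.1667; later rows by forward substitution.
  T[0,:] = [+0.0000  +0.1667  -1.8889  +0.1667]
  T[1,:] = [+0.0000  -0.0722  -0.0148  -1.0056]
  T[2,:] = [+0.0000  -0.1929  +1.5877  -0.1963]
  T[3,:] = [+0.0000  -0.1594  +2.1263  +0.7208]
|roots of det(T-λI)|: 1.3418, 0.8574, 0.0370, 0.0000.
spectral radius ρ = 1.3418; 1.3418 > 1 ⇒ diverges.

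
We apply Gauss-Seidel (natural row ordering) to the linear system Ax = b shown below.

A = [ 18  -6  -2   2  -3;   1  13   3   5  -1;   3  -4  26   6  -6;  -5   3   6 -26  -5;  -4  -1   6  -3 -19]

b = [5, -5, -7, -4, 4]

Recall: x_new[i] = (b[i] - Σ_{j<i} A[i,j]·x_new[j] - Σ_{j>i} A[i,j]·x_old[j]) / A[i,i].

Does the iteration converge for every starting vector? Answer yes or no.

Split A = D + L + U, D = diag(18, 13, 26, -26, -19).
T_GS = -(D+L)⁻¹U: row 0 first, T[0,3] = -(2)/(18) = -0.1111; later rows by forward substitution.
  T[0,:] = [+0.0000 +0.3333 +0.1111 -0.1111 +0.1667]
  T[1,:] = [+0.0000 -0.0256 -0.2393 -0.3761 +0.0641]
  T[2,:] = [+0.0000 -0.0424 -0.0496 -0.2758 +0.2214]
  T[3,:] = [+0.0000 -0.0768 -0.0604 -0.0857 -0.1659]
  T[4,:] = [+0.0000 -0.0701 -0.0169 -0.0304 +0.0576]
moduli |λ_i(T)| = 0.3434, 0.1439, 0.1206, 0.1206, 0.0000.
ρ = 0.3434; 0.3434 < 1, so it converges for any x₀.

yes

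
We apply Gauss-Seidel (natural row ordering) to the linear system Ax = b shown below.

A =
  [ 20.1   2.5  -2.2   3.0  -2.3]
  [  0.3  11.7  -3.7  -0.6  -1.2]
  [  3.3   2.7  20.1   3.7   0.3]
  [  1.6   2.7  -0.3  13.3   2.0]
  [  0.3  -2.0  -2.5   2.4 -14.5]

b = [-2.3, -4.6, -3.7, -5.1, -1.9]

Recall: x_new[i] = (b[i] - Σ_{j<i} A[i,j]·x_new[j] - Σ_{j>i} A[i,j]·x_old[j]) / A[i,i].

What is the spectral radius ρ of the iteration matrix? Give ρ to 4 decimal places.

0.2059

Let D = diag(20.1, 11.7, 20.1, 13.3, -14.5); L, U the strict triangles.
T_GS = -(D+L)⁻¹U: row 0 first, T[0,4] = -(-2.3)/(20.1) = +0.1144; later rows by forward substitution.
  T[0,:] = [+0.0000  -0.1244  +0.1095  -0.1493  +0.1144]
  T[1,:] = [+0.0000  +0.0032  +0.3134  +0.0551  +0.0996]
  T[2,:] = [+0.0000  +0.0200  -0.0601  -0.1670  -0.0471]
  T[3,:] = [+0.0000  +0.0148  -0.0782  +0.0030  -0.1854]
  T[4,:] = [+0.0000  -0.0040  -0.0435  +0.0186  -0.0339]
|λ(T)| sorted: 0.2059, 0.0951, 0.0951, 0.0121, 0.0000.
spectral radius ρ = 0.2059; 0.2059 < 1, so it converges for any x₀.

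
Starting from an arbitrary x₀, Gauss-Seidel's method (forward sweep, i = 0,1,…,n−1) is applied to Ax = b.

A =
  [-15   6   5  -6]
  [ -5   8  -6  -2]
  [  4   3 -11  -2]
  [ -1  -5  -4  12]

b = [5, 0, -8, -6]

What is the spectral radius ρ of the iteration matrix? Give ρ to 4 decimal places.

0.5073

Write A = D+L+U with D = diag(-15, 8, -11, 12).
Gauss-Seidel: T = -(D+L)⁻¹U, row 0 first, T[0,1] = -(6)/(-15) = +0.4000; later rows by forward substitution.
  T[0,:] = [+0.0000 +0.4000 +0.3333 -0.4000]
  T[1,:] = [+0.0000 +0.2500 +0.9583 +0.0000]
  T[2,:] = [+0.0000 +0.2136 +0.3826 -0.3273]
  T[3,:] = [+0.0000 +0.2087 +0.5546 -0.1424]
|λ(T)| sorted: 0.5073, 0.1036, 0.0865, 0.0000.
spectral radius ρ = 0.5073; 0.5073 < 1, so it converges for any x₀.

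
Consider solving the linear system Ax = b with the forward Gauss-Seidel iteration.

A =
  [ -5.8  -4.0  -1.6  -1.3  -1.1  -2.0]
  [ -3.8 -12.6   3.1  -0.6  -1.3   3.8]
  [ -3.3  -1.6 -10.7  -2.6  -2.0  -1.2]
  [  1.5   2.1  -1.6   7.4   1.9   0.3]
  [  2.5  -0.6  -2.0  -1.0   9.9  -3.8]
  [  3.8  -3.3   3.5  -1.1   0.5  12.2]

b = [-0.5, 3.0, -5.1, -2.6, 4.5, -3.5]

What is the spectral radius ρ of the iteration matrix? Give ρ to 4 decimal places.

Let D = diag(-5.8, -12.6, -10.7, 7.4, 9.9, 12.2); L, U the strict triangles.
Gauss-Seidel: T = -(D+L)⁻¹U, row 0 first, T[0,1] = -(-4)/(-5.8) = -0.6897; later rows by forward substitution.
  T[0,:] = [+0.0000  -0.6897  -0.2759  -0.2241  -0.1897  -0.3448]
  T[1,:] = [+0.0000  +0.2080  +0.3292  +0.0200  -0.0460  +0.4056]
  T[2,:] = [+0.0000  +0.1816  +0.0358  -0.1769  -0.1215  -0.0664]
  T[3,:] = [+0.0000  +0.1200  -0.0298  +0.0015  -0.2315  -0.1001]
  T[4,:] = [+0.0000  +0.2356  +0.0939  +0.0222  -0.0028  +0.4720]
  T[5,:] = [+0.0000  +0.2201  +0.1582  +0.1252  +0.0607  +0.2078]
|roots of det(T-λI)|: 0.5198, 0.2380, 0.2380, 0.2073, 0.2073, 0.0000.
ρ = 0.5198; 0.5198 < 1, so it converges for any x₀.

0.5198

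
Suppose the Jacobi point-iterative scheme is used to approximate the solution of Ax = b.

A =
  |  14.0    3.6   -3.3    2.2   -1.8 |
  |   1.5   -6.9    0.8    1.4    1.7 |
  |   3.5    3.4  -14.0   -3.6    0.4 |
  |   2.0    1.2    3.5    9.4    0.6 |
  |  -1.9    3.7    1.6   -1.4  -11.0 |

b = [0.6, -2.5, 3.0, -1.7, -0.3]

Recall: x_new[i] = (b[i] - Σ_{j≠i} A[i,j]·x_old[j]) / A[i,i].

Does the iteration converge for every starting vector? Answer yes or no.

Split A = D + L + U, D = diag(14, -6.9, -14, 9.4, -11).
Jacobi T = -D⁻¹(L+U): T[2,4] = -(0.4)/(-14) = +0.0286; T[2,2] = 0.
  T[0,:] = [+0.0000, -0.2571, +0.2357, -0.1571, +0.1286]
  T[1,:] = [+0.2174, +0.0000, +0.1159, +0.2029, +0.2464]
  T[2,:] = [+0.2500, +0.2429, +0.0000, -0.2571, +0.0286]
  T[3,:] = [-0.2128, -0.1277, -0.3723, +0.0000, -0.0638]
  T[4,:] = [-0.1727, +0.3364, +0.1455, -0.1273, +0.0000]
|roots of det(T-λI)|: 0.5467, 0.3561, 0.3561, 0.3527, 0.2394.
ρ(T) = max|λ| = 0.5467; 0.5467 < 1 ⇒ converges.

yes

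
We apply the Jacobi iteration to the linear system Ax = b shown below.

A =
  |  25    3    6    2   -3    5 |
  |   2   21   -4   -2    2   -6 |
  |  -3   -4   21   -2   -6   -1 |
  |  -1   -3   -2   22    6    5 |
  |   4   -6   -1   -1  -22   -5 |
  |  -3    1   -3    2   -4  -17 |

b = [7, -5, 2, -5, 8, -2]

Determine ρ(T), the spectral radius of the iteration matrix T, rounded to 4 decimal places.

Write A = D+L+U with D = diag(25, 21, 21, 22, -22, -17).
T_J = -D⁻¹(L+U): T[1,3] = -(-2)/(21) = +0.0952; T[1,1] = 0.
  T[0,:] = [+0.0000, -0.1200, -0.2400, -0.0800, +0.1200, -0.2000]
  T[1,:] = [-0.0952, +0.0000, +0.1905, +0.0952, -0.0952, +0.2857]
  T[2,:] = [+0.1429, +0.1905, +0.0000, +0.0952, +0.2857, +0.0476]
  T[3,:] = [+0.0455, +0.1364, +0.0909, +0.0000, -0.2727, -0.2273]
  T[4,:] = [+0.1818, -0.2727, -0.0455, -0.0455, +0.0000, -0.2273]
  T[5,:] = [-0.1765, +0.0588, -0.1765, +0.1176, -0.2353, +0.0000]
eigenvalue magnitudes: 0.5145, 0.3214, 0.2898, 0.2898, 0.1382, 0.0560.
spectral radius ρ = 0.5145; 0.5145 < 1: convergent.

0.5145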